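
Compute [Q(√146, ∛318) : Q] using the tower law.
[Q(√146, ∛318) : Q] = 6

Let L = Q(√146, ∛318). Since Q(√146) ⊂ L and [Q(√146):Q] = 2, the tower law gives 2 | [L:Q]. Likewise Q(∛318) ⊂ L with [Q(∛318):Q] = 3 (because 318 is not a perfect cube), so 3 | [L:Q]. As gcd(2,3) = 1, [L:Q] is divisible by 6. Conversely L is generated over Q by √146 and ∛318, so [L:Q] ≤ 2·3 = 6. Therefore [Q(√146, ∛318) : Q] = 6.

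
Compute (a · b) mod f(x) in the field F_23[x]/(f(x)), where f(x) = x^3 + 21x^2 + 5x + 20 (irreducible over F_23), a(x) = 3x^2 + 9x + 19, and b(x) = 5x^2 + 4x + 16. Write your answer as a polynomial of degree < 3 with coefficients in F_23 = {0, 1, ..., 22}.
a · b ≡ 2x^2 + 14x + 13 (mod f(x))

Multiply in F_23[x]: a(x)·b(x) = (3x^2 + 9x + 19)·(5x^2 + 4x + 16) = 15x^4 + 11x^3 + 18x^2 + 13x + 5. This has degree ≥ 3, so divide by f(x) over F_23: 15x^4 + 11x^3 + 18x^2 + 13x + 5 = (15x + 18)·(x^3 + 21x^2 + 5x + 20) + (2x^2 + 14x + 13). Hence a·b ≡ 2x^2 + 14x + 13 (mod f). (F_23[x]/(f) is a field with 23^3 = 12167 elements since f is irreducible of degree 3.)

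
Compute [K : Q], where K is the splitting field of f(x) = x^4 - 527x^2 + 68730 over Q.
[K : Q] = 4

Solving the quadratic in x^2: x^2 = (527 ± √(527^2 - 4·68730))/2 = (527 ± √2809)/2 = (527 ± 53)/2, giving x^2 = 237 or x^2 = 290. So f(x) = (x^2 - 237)(x^2 - 290) and the roots of f are ±√237, ±√290. Hence the splitting field is K = Q(√237, √290). Since 237 and 290 are distinct squarefree integers > 1, their product 68730 is not a perfect square, so √290 ∉ Q(√237). By the tower law [K:Q] = [Q(√237,√290):Q(√237)] · [Q(√237):Q] = 2 · 2 = 4.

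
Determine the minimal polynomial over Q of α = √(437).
m_α(x) = x^2 - 437

α satisfies α^2 - 437 = 0, so x^2 - 437 annihilates α. Since d = 437 is squarefree and ≠ 1, it is not a perfect square in Q, so x^2 - 437 has no rational root and is therefore irreducible over Q (a degree-2 polynomial over a field is irreducible iff it has no root). Hence m_α(x) = x^2 - 437.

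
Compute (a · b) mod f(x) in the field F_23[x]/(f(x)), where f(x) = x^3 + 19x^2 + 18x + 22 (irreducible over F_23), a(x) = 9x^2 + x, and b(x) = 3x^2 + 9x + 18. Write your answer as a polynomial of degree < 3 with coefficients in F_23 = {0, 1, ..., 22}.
a · b ≡ 16x^2 + 16x + 8 (mod f(x))

Multiply in F_23[x]: a(x)·b(x) = (9x^2 + x)·(3x^2 + 9x + 18) = 4x^4 + 15x^3 + 10x^2 + 18x. This has degree ≥ 3, so divide by f(x) over F_23: 4x^4 + 15x^3 + 10x^2 + 18x = (4x + 8)·(x^3 + 19x^2 + 18x + 22) + (16x^2 + 16x + 8). Hence a·b ≡ 16x^2 + 16x + 8 (mod f). (F_23[x]/(f) is a field with 23^3 = 12167 elements since f is irreducible of degree 3.)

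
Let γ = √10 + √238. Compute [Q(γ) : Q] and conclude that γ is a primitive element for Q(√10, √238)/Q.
[Q(γ) : Q] = 4 (equivalently, Q(γ) = Q(√10, √238))

Obviously Q(γ) ⊆ Q(√10, √238), and [Q(√10, √238):Q] = 4 (since 10, 238 are distinct squarefree integers > 1 with 2380 not a perfect square). To show equality we compute the minimal polynomial of γ. From γ = √10 + √238: γ^2 = 10 + 2√(2380) + 238 = 248 + 2√(2380), so γ^2 - 248 = 2√(2380); squaring, (γ^2 - 248)^2 = 4·2380, i.e. γ^4 - 496γ^2 + 61504 - 9520 = 0, i.e. γ^4 - 496γ^2 + 51984 = 0. So γ is a root of x^4 - 496x^2 + 51984. This polynomial is irreducible over Q: it has no rational root (each ±√10 ± √238 is irrational), and any factorization into two quadratics over Q would force √(2380) ∈ Q (pairing opposite roots) or √10, √238 ∈ Q (other pairings), all impossible. Hence [Q(γ):Q] = 4 = [Q(√10, √238):Q], so Q(γ) = Q(√10, √238).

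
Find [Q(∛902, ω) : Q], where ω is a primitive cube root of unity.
[Q(∛902, ω) : Q] = 6

[Q(∛902):Q] = 3 (min poly x^3 - 902, irreducible since 902 is not a perfect cube). [Q(ω):Q] = 2 (min poly x^2 + x + 1). Since Q(∛902) ⊂ R and ω ∉ R, we have ω ∉ Q(∛902), so x^2 + x + 1 remains irreducible over Q(∛902) and [Q(∛902, ω) : Q(∛902)] = 2. By the tower law, [Q(∛902, ω) : Q] = 3 · 2 = 6. (In fact Q(∛902, ω) is the splitting field of x^3 - 902 over Q.)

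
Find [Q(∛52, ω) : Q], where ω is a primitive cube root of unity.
[Q(∛52, ω) : Q] = 6

[Q(∛52):Q] = 3 (min poly x^3 - 52, irreducible since 52 is not a perfect cube). [Q(ω):Q] = 2 (min poly x^2 + x + 1). Since Q(∛52) ⊂ R and ω ∉ R, we have ω ∉ Q(∛52), so x^2 + x + 1 remains irreducible over Q(∛52) and [Q(∛52, ω) : Q(∛52)] = 2. By the tower law, [Q(∛52, ω) : Q] = 3 · 2 = 6. (In fact Q(∛52, ω) is the splitting field of x^3 - 52 over Q.)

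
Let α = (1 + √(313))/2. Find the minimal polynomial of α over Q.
m_α(x) = x^2 - x - 78

From 2α - 1 = √(313), squaring gives (2α - 1)^2 = 313, i.e. 4α^2 - 4α + 1 = 313, so α^2 - α + (1 - 313)/4 = 0. Since 313 ≡ 1 (mod 4), (1 - 313)/4 = -78 ∈ Z. The polynomial x^2 - x - 78 has discriminant 1 - 4·(-78) = 313, which is not a perfect square in Q (d = 313 is squarefree and ≠ 1), so x^2 - x - 78 is irreducible over Q. It is the minimal polynomial of α.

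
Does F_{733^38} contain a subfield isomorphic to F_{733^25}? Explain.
No: F_{733^25} is not a subfield of F_{733^38}

F_{p^m} embeds in F_{p^n} iff m | n. Here 25 ∤ 38 (since 38 = 1·25 + 13 with remainder 13 ≠ 0), so F_{733^25} is not a subfield of F_{733^38}. Equivalently: if it were, the tower law would give 25 = [F_{733^25}:F_733] dividing [F_{733^38}:F_733] = 38, contradiction.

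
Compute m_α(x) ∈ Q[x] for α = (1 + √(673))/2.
m_α(x) = x^2 - x - 168

From 2α - 1 = √(673), squaring gives (2α - 1)^2 = 673, i.e. 4α^2 - 4α + 1 = 673, so α^2 - α + (1 - 673)/4 = 0. Since 673 ≡ 1 (mod 4), (1 - 673)/4 = -168 ∈ Z. The polynomial x^2 - x - 168 has discriminant 1 - 4·(-168) = 673, which is not a perfect square in Q (d = 673 is squarefree and ≠ 1), so x^2 - x - 168 is irreducible over Q. It is the minimal polynomial of α.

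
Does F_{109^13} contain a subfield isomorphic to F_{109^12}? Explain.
No: F_{109^12} is not a subfield of F_{109^13}

F_{p^m} embeds in F_{p^n} iff m | n. Here 12 ∤ 13 (since 13 = 1·12 + 1 with remainder 1 ≠ 0), so F_{109^12} is not a subfield of F_{109^13}. Equivalently: if it were, the tower law would give 12 = [F_{109^12}:F_109] dividing [F_{109^13}:F_109] = 13, contradiction.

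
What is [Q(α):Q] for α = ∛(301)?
[Q(α):Q] = 3

The minimal polynomial of α is x^3 - 301, irreducible over Q since 301 is not a perfect cube (so x^3 - 301 has no rational root). Hence [Q(α):Q] = deg(m_α) = 3.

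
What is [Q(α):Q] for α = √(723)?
[Q(α):Q] = 2

[Q(α):Q] equals the degree of the minimal polynomial of α. Here α^2 = 723 and x^2 - 723 is irreducible (d = 723 is squarefree, ≠ 1, hence not a square), so deg(m_α) = 2. Thus [Q(α):Q] = 2.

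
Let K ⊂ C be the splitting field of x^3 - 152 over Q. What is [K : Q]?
[K : Q] = 6

The roots of x^3 - 152 are ∛152, ω∛152, ω^2∛152 where ω = e^(2πi/3) is a primitive cube root of unity, so K = Q(∛152, ω). Now [Q(∛152):Q] = 3 (since 152 is not a perfect cube, x^3 - 152 is irreducible) and [Q(ω):Q] = 2. Both 2 and 3 divide [K:Q], and [K:Q] ≤ 3·2 = 6, so [K:Q] = 6. (Equivalently: Q(∛152) ⊂ R but ω ∉ R, so [K : Q(∛152)] = 2.)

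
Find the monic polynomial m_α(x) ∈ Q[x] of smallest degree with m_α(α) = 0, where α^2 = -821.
m_α(x) = x^2 + 821

α satisfies α^2 + 821 = 0, so x^2 + 821 annihilates α. Since d = -821 is squarefree and ≠ 1, it is not a perfect square in Q, so x^2 + 821 has no rational root and is therefore irreducible over Q (a degree-2 polynomial over a field is irreducible iff it has no root). Hence m_α(x) = x^2 + 821.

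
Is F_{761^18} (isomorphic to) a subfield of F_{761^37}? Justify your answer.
No: F_{761^18} is not a subfield of F_{761^37}

F_{p^m} embeds in F_{p^n} iff m | n. Here 18 ∤ 37 (since 37 = 2·18 + 1 with remainder 1 ≠ 0), so F_{761^18} is not a subfield of F_{761^37}. Equivalently: if it were, the tower law would give 18 = [F_{761^18}:F_761] dividing [F_{761^37}:F_761] = 37, contradiction.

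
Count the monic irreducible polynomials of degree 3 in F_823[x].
There are 185813648 monic irreducible polynomials of degree 3 over F_823

Each element of F_{823^3} that lies in no proper subfield is a root of exactly one monic irreducible of degree 3 over F_823, and each such polynomial has 3 distinct roots in F_{823^3}. By Möbius inversion the count is N_823(3) = (1/3) Σ_{d|3} μ(3/d) · 823^d = (1/3)(μ(3)·823^1 + μ(1)·823^3) = 557440944/3 = 185813648.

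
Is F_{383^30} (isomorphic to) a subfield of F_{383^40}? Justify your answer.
No: F_{383^30} is not a subfield of F_{383^40}

F_{p^m} embeds in F_{p^n} iff m | n. Here 30 ∤ 40 (since 40 = 1·30 + 10 with remainder 10 ≠ 0), so F_{383^30} is not a subfield of F_{383^40}. Equivalently: if it were, the tower law would give 30 = [F_{383^30}:F_383] dividing [F_{383^40}:F_383] = 40, contradiction.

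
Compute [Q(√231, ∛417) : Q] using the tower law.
[Q(√231, ∛417) : Q] = 6

Let L = Q(√231, ∛417). Since Q(√231) ⊂ L and [Q(√231):Q] = 2, the tower law gives 2 | [L:Q]. Likewise Q(∛417) ⊂ L with [Q(∛417):Q] = 3 (because 417 is not a perfect cube), so 3 | [L:Q]. As gcd(2,3) = 1, [L:Q] is divisible by 6. Conversely L is generated over Q by √231 and ∛417, so [L:Q] ≤ 2·3 = 6. Therefore [Q(√231, ∛417) : Q] = 6.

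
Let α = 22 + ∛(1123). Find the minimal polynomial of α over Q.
m_α(x) = x^3 - 66x^2 + 1452x - 11771

Set β = α - 22 = ∛(1123), so β^3 = 1123. Then (α - 22)^3 - 1123 = 0, i.e. α is a root of g(x) = (x - 22)^3 - 1123 = x^3 - 66x^2 + 1452x - 11771. Since g(x) = h(x - 22) where h(x) = x^3 - 1123, and h is irreducible over Q (because 1123 is not a perfect cube, so h has no rational root, and a monic cubic with no rational root is irreducible), g is also irreducible (irreducibility is preserved under the substitution x → x - 22). Hence m_α(x) = x^3 - 66x^2 + 1452x - 11771.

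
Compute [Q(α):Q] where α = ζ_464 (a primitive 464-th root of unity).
[Q(α):Q] = 224

The minimal polynomial of ζ_464 over Q is the 464-th cyclotomic polynomial Φ_464(x), which is irreducible over Q and has degree φ(464) = 224. Hence [Q(α):Q] = φ(464) = 224.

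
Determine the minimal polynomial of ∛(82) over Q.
m_α(x) = x^3 - 82

α satisfies α^3 = 82, so x^3 - 82 annihilates α. By the rational root test, a rational root p/q (in lowest terms) of x^3 - 82 would satisfy p^3 = 82 q^3, forcing q = 1 and p^3 = 82; but 82 is not a perfect cube, contradiction. A monic cubic over Q with no rational root is irreducible (any nontrivial factorization would include a linear factor). Hence x^3 - 82 is the minimal polynomial of α, and in particular [Q(α):Q] = 3.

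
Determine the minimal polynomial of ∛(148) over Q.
m_α(x) = x^3 - 148

α satisfies α^3 = 148, so x^3 - 148 annihilates α. By the rational root test, a rational root p/q (in lowest terms) of x^3 - 148 would satisfy p^3 = 148 q^3, forcing q = 1 and p^3 = 148; but 148 is not a perfect cube, contradiction. A monic cubic over Q with no rational root is irreducible (any nontrivial factorization would include a linear factor). Hence x^3 - 148 is the minimal polynomial of α, and in particular [Q(α):Q] = 3.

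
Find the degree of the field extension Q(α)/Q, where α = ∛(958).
[Q(α):Q] = 3

The minimal polynomial of α is x^3 - 958, irreducible over Q since 958 is not a perfect cube (so x^3 - 958 has no rational root). Hence [Q(α):Q] = deg(m_α) = 3.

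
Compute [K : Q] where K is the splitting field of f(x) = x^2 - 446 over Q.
[K : Q] = 2

f(x) = x^2 - 446 factors as (x - √446)(x + √446). The splitting field is K = Q(√446). Since 446 is squarefree and > 1, it is not a perfect square, so x^2 - 446 is irreducible over Q and [Q(√446) : Q] = 2. Hence [K : Q] = 2.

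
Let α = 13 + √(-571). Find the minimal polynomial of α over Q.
m_α(x) = x^2 - 26x + 740

From α - 13 = √(-571), squaring gives (α - 13)^2 = -571, i.e. α^2 - 26α + 169 = -571, so α^2 - 26α + 740 = 0. The discriminant of x^2 - 26x + 740 is (-26)^2 - 4·(740) = 676 - 2960 = -2284, and 4·(-571) is not a perfect square in Q since -571 is squarefree and ≠ 1. Hence x^2 - 26x + 740 is irreducible over Q and is the minimal polynomial of α.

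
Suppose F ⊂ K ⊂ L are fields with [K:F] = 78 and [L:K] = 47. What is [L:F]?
[L:F] = 3666

The tower law says that for any tower of field extensions F ⊂ K ⊂ L with finite degrees, [L:F] = [L:K] · [K:F]. Here this gives [L:F] = 47 · 78 = 3666.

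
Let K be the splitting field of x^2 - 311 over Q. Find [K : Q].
[K : Q] = 2

f(x) = x^2 - 311 factors as (x - √311)(x + √311). The splitting field is K = Q(√311). Since 311 is squarefree and > 1, it is not a perfect square, so x^2 - 311 is irreducible over Q and [Q(√311) : Q] = 2. Hence [K : Q] = 2.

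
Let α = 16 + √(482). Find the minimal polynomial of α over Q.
m_α(x) = x^2 - 32x - 226

From α - 16 = √(482), squaring gives (α - 16)^2 = 482, i.e. α^2 - 32α + 256 = 482, so α^2 - 32α - 226 = 0. The discriminant of x^2 - 32x - 226 is (-32)^2 - 4·(-226) = 1024 + 904 = 1928, and 4·(482) is not a perfect square in Q since 482 is squarefree and ≠ 1. Hence x^2 - 32x - 226 is irreducible over Q and is the minimal polynomial of α.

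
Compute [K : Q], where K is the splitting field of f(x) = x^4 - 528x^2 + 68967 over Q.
[K : Q] = 4

Solving the quadratic in x^2: x^2 = (528 ± √(528^2 - 4·68967))/2 = (528 ± √2916)/2 = (528 ± 54)/2, giving x^2 = 237 or x^2 = 291. So f(x) = (x^2 - 237)(x^2 - 291) and the roots of f are ±√237, ±√291. Hence the splitting field is K = Q(√237, √291). Since 237 and 291 are distinct squarefree integers > 1, their product 68967 is not a perfect square, so √291 ∉ Q(√237). By the tower law [K:Q] = [Q(√237,√291):Q(√237)] · [Q(√237):Q] = 2 · 2 = 4.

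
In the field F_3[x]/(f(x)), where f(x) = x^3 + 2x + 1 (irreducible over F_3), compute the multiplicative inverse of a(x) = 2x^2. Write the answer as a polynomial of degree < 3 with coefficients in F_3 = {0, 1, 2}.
a(x)^(-1) ≡ x^2 + x + 2 (mod f(x))

Since f is irreducible over F_3, F_3[x]/(f) is a field and a(x) ≠ 0 has an inverse. Apply the extended Euclidean algorithm to f(x) and a(x) in F_3[x]: f(x) = (2x)·a(x) + (2x + 1);  a(x) = (x + 1)·(2x + 1) + (2). The last nonzero remainder is the constant 2 = gcd(f, a) in F_3. Back-substituting through the division chain expresses 2 = s(x)·a(x) + t(x)·f(x) with s(x) ≡ 2x^2 + 2x + 1 (mod f), so (2x^2 + 2x + 1)·a(x) ≡ 2 (mod f). Multiplying by 2^(-1) ≡ 2 in F_3 gives a(x)^(-1) ≡ 2·(2x^2 + 2x + 1) ≡ x^2 + x + 2 (mod f). Check: (2x^2)·(x^2 + x + 2) = 2x^4 + 2x^3 + x^2 ≡ 1 (mod x^3 + 2x + 1).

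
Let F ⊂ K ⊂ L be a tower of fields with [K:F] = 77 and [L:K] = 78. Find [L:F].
[L:F] = 6006

The tower law says that for any tower of field extensions F ⊂ K ⊂ L with finite degrees, [L:F] = [L:K] · [K:F]. Here this gives [L:F] = 78 · 77 = 6006.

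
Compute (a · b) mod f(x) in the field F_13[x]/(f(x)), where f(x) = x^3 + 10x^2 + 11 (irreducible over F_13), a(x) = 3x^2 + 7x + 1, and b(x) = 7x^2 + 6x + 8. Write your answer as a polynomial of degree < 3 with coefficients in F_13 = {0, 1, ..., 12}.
a · b ≡ 8x^2 + 8 (mod f(x))

Multiply in F_13[x]: a(x)·b(x) = (3x^2 + 7x + 1)·(7x^2 + 6x + 8) = 8x^4 + 2x^3 + 8x^2 + 10x + 8. This has degree ≥ 3, so divide by f(x) over F_13: 8x^4 + 2x^3 + 8x^2 + 10x + 8 = (8x)·(x^3 + 10x^2 + 11) + (8x^2 + 8). Hence a·b ≡ 8x^2 + 8 (mod f). (F_13[x]/(f) is a field with 13^3 = 2197 elements since f is irreducible of degree 3.)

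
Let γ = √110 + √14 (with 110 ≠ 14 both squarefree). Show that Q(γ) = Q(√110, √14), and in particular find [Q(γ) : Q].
[Q(γ) : Q] = 4 (equivalently, Q(γ) = Q(√110, √14))

Obviously Q(γ) ⊆ Q(√110, √14), and [Q(√110, √14):Q] = 4 (since 110, 14 are distinct squarefree integers > 1 with 1540 not a perfect square). To show equality we compute the minimal polynomial of γ. From γ = √110 + √14: γ^2 = 110 + 2√(1540) + 14 = 124 + 2√(1540), so γ^2 - 124 = 2√(1540); squaring, (γ^2 - 124)^2 = 4·1540, i.e. γ^4 - 248γ^2 + 15376 - 6160 = 0, i.e. γ^4 - 248γ^2 + 9216 = 0. So γ is a root of x^4 - 248x^2 + 9216. This polynomial is irreducible over Q: it has no rational root (each ±√110 ± √14 is irrational), and any factorization into two quadratics over Q would force √(1540) ∈ Q (pairing opposite roots) or √110, √14 ∈ Q (other pairings), all impossible. Hence [Q(γ):Q] = 4 = [Q(√110, √14):Q], so Q(γ) = Q(√110, √14).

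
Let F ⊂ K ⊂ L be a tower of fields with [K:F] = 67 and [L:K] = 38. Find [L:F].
[L:F] = 2546

The tower law says that for any tower of field extensions F ⊂ K ⊂ L with finite degrees, [L:F] = [L:K] · [K:F]. Here this gives [L:F] = 38 · 67 = 2546.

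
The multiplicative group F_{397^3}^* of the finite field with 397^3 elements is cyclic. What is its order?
|F_{397^3}^*| = 62570772

F_{397^3} has 397^3 = 62570773 elements; its multiplicative group consists of all nonzero elements, so |F_{397^3}^*| = 62570773 - 1 = 62570772. (It is cyclic since any finite subgroup of the multiplicative group of a field is cyclic.)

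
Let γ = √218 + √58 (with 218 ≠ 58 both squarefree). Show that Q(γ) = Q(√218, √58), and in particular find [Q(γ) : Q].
[Q(γ) : Q] = 4 (equivalently, Q(γ) = Q(√218, √58))

Obviously Q(γ) ⊆ Q(√218, √58), and [Q(√218, √58):Q] = 4 (since 218, 58 are distinct squarefree integers > 1 with 12644 not a perfect square). To show equality we compute the minimal polynomial of γ. From γ = √218 + √58: γ^2 = 218 + 2√(12644) + 58 = 276 + 2√(12644), so γ^2 - 276 = 2√(12644); squaring, (γ^2 - 276)^2 = 4·12644, i.e. γ^4 - 552γ^2 + 76176 - 50576 = 0, i.e. γ^4 - 552γ^2 + 25600 = 0. So γ is a root of x^4 - 552x^2 + 25600. This polynomial is irreducible over Q: it has no rational root (each ±√218 ± √58 is irrational), and any factorization into two quadratics over Q would force √(12644) ∈ Q (pairing opposite roots) or √218, √58 ∈ Q (other pairings), all impossible. Hence [Q(γ):Q] = 4 = [Q(√218, √58):Q], so Q(γ) = Q(√218, √58).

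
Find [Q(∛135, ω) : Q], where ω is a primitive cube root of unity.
[Q(∛135, ω) : Q] = 6

[Q(∛135):Q] = 3 (min poly x^3 - 135, irreducible since 135 is not a perfect cube). [Q(ω):Q] = 2 (min poly x^2 + x + 1). Since Q(∛135) ⊂ R and ω ∉ R, we have ω ∉ Q(∛135), so x^2 + x + 1 remains irreducible over Q(∛135) and [Q(∛135, ω) : Q(∛135)] = 2. By the tower law, [Q(∛135, ω) : Q] = 3 · 2 = 6. (In fact Q(∛135, ω) is the splitting field of x^3 - 135 over Q.)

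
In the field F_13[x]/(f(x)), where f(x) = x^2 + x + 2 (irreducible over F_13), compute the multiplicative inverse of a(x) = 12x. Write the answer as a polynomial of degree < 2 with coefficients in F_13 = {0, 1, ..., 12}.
a(x)^(-1) ≡ 7x + 7 (mod f(x))

Since f is irreducible over F_13, F_13[x]/(f) is a field and a(x) ≠ 0 has an inverse. Apply the extended Euclidean algorithm to f(x) and a(x) in F_13[x]: f(x) = (12x + 12)·a(x) + (2). The last nonzero remainder is the constant 2 = gcd(f, a) in F_13. Back-substituting through the division chain expresses 2 = s(x)·a(x) + t(x)·f(x) with s(x) ≡ x + 1 (mod f), so (x + 1)·a(x) ≡ 2 (mod f). Multiplying by 2^(-1) ≡ 7 in F_13 gives a(x)^(-1) ≡ 7·(x + 1) ≡ 7x + 7 (mod f). Check: (12x)·(7x + 7) = 6x^2 + 6x ≡ 1 (mod x^2 + x + 2).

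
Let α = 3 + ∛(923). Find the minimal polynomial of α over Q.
m_α(x) = x^3 - 9x^2 + 27x - 950

Set β = α - 3 = ∛(923), so β^3 = 923. Then (α - 3)^3 - 923 = 0, i.e. α is a root of g(x) = (x - 3)^3 - 923 = x^3 - 9x^2 + 27x - 950. Since g(x) = h(x - 3) where h(x) = x^3 - 923, and h is irreducible over Q (because 923 is not a perfect cube, so h has no rational root, and a monic cubic with no rational root is irreducible), g is also irreducible (irreducibility is preserved under the substitution x → x - 3). Hence m_α(x) = x^3 - 9x^2 + 27x - 950.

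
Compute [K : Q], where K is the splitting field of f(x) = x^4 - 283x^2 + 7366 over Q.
[K : Q] = 4

Solving the quadratic in x^2: x^2 = (283 ± √(283^2 - 4·7366))/2 = (283 ± √50625)/2 = (283 ± 225)/2, giving x^2 = 29 or x^2 = 254. So f(x) = (x^2 - 29)(x^2 - 254) and the roots of f are ±√29, ±√254. Hence the splitting field is K = Q(√29, √254). Since 29 and 254 are distinct squarefree integers > 1, their product 7366 is not a perfect square, so √254 ∉ Q(√29). By the tower law [K:Q] = [Q(√29,√254):Q(√29)] · [Q(√29):Q] = 2 · 2 = 4.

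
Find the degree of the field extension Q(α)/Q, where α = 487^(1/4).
[Q(α):Q] = 4

α is a root of x^4 - 487. By Eisenstein's criterion at the prime p = 487 (which divides the constant term 487 but p^2 = 237169 does not, since 487 is squarefree), x^4 - 487 is irreducible over Q. Hence [Q(α):Q] = 4.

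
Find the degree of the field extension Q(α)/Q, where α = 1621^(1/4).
[Q(α):Q] = 4

α is a root of x^4 - 1621. By Eisenstein's criterion at the prime p = 1621 (which divides the constant term 1621 but p^2 = 2627641 does not, since 1621 is squarefree), x^4 - 1621 is irreducible over Q. Hence [Q(α):Q] = 4.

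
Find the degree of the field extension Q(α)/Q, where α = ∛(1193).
[Q(α):Q] = 3

The minimal polynomial of α is x^3 - 1193, irreducible over Q since 1193 is not a perfect cube (so x^3 - 1193 has no rational root). Hence [Q(α):Q] = deg(m_α) = 3.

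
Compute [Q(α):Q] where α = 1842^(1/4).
[Q(α):Q] = 4

α is a root of x^4 - 1842. By Eisenstein's criterion at the prime p = 2 (which divides the constant term 1842 but p^2 = 4 does not, since 1842 is squarefree), x^4 - 1842 is irreducible over Q. Hence [Q(α):Q] = 4.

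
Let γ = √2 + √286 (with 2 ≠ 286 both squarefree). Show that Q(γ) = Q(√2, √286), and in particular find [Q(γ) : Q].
[Q(γ) : Q] = 4 (equivalently, Q(γ) = Q(√2, √286))

Obviously Q(γ) ⊆ Q(√2, √286), and [Q(√2, √286):Q] = 4 (since 2, 286 are distinct squarefree integers > 1 with 572 not a perfect square). To show equality we compute the minimal polynomial of γ. From γ = √2 + √286: γ^2 = 2 + 2√(572) + 286 = 288 + 2√(572), so γ^2 - 288 = 2√(572); squaring, (γ^2 - 288)^2 = 4·572, i.e. γ^4 - 576γ^2 + 82944 - 2288 = 0, i.e. γ^4 - 576γ^2 + 80656 = 0. So γ is a root of x^4 - 576x^2 + 80656. This polynomial is irreducible over Q: it has no rational root (each ±√2 ± √286 is irrational), and any factorization into two quadratics over Q would force √(572) ∈ Q (pairing opposite roots) or √2, √286 ∈ Q (other pairings), all impossible. Hence [Q(γ):Q] = 4 = [Q(√2, √286):Q], so Q(γ) = Q(√2, √286).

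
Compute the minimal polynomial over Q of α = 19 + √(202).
m_α(x) = x^2 - 38x + 159

From α - 19 = √(202), squaring gives (α - 19)^2 = 202, i.e. α^2 - 38α + 361 = 202, so α^2 - 38α + 159 = 0. The discriminant of x^2 - 38x + 159 is (-38)^2 - 4·(159) = 1444 - 636 = 808, and 4·(202) is not a perfect square in Q since 202 is squarefree and ≠ 1. Hence x^2 - 38x + 159 is irreducible over Q and is the minimal polynomial of α.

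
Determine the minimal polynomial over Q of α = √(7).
m_α(x) = x^2 - 7

α satisfies α^2 - 7 = 0, so x^2 - 7 annihilates α. Since d = 7 is squarefree and ≠ 1, it is not a perfect square in Q, so x^2 - 7 has no rational root and is therefore irreducible over Q (a degree-2 polynomial over a field is irreducible iff it has no root). Hence m_α(x) = x^2 - 7.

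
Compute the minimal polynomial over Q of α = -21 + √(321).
m_α(x) = x^2 + 42x + 120

From α + 21 = √(321), squaring gives (α + 21)^2 = 321, i.e. α^2 + 42α + 441 = 321, so α^2 + 42α + 120 = 0. The discriminant of x^2 + 42x + 120 is (42)^2 - 4·(120) = 1764 - 480 = 1284, and 4·(321) is not a perfect square in Q since 321 is squarefree and ≠ 1. Hence x^2 + 42x + 120 is irreducible over Q and is the minimal polynomial of α.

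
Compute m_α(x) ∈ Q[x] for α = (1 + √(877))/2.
m_α(x) = x^2 - x - 219

From 2α - 1 = √(877), squaring gives (2α - 1)^2 = 877, i.e. 4α^2 - 4α + 1 = 877, so α^2 - α + (1 - 877)/4 = 0. Since 877 ≡ 1 (mod 4), (1 - 877)/4 = -219 ∈ Z. The polynomial x^2 - x - 219 has discriminant 1 - 4·(-219) = 877, which is not a perfect square in Q (d = 877 is squarefree and ≠ 1), so x^2 - x - 219 is irreducible over Q. It is the minimal polynomial of α.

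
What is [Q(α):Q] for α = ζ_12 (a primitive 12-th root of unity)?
[Q(α):Q] = 4

The minimal polynomial of ζ_12 over Q is the 12-th cyclotomic polynomial Φ_12(x), which is irreducible over Q and has degree φ(12) = 4. Hence [Q(α):Q] = φ(12) = 4.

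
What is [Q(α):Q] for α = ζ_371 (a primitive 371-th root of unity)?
[Q(α):Q] = 312

The minimal polynomial of ζ_371 over Q is the 371-th cyclotomic polynomial Φ_371(x), which is irreducible over Q and has degree φ(371) = 312. Hence [Q(α):Q] = φ(371) = 312.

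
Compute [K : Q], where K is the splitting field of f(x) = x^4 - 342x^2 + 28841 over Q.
[K : Q] = 4

Solving the quadratic in x^2: x^2 = (342 ± √(342^2 - 4·28841))/2 = (342 ± √1600)/2 = (342 ± 40)/2, giving x^2 = 151 or x^2 = 191. So f(x) = (x^2 - 151)(x^2 - 191) and the roots of f are ±√151, ±√191. Hence the splitting field is K = Q(√151, √191). Since 151 and 191 are distinct squarefree integers > 1, their product 28841 is not a perfect square, so √191 ∉ Q(√151). By the tower law [K:Q] = [Q(√151,√191):Q(√151)] · [Q(√151):Q] = 2 · 2 = 4.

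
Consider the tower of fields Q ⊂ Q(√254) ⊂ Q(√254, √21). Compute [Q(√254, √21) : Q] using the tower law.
[Q(√254, √21) : Q] = 4

[Q(√254):Q] = 2 (min poly x^2 - 254, irreducible since 254 is squarefree > 1). For the top step, suppose √21 ∈ Q(√254), say √21 = c + d√254 with c, d ∈ Q. Squaring: 21 = c^2 + 254d^2 + 2cd√254. Since √254 ∉ Q this forces 2cd = 0. If d = 0 then √21 = c ∈ Q, contradicting 21 squarefree > 1. If c = 0 then 21 = 254d^2, so 254·21 = (254d)^2 is a perfect square in Q — but 254·21 = 5334 is not a perfect square (since 254 and 21 are distinct squarefree integers). Contradiction. Hence √21 ∉ Q(√254), so x^2 - 21 stays irreducible over Q(√254) and [Q(√254, √21) : Q(√254)] = 2. By the tower law, [Q(√254, √21) : Q] = 2 · 2 = 4.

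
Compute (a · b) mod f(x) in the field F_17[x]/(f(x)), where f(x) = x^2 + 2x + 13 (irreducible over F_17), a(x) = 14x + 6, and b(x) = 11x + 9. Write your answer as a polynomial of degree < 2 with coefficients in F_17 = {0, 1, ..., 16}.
a · b ≡ 3x + 7 (mod f(x))

Multiply in F_17[x]: a(x)·b(x) = (14x + 6)·(11x + 9) = x^2 + 5x + 3. This has degree ≥ 2, so divide by f(x) over F_17: x^2 + 5x + 3 = (1)·(x^2 + 2x + 13) + (3x + 7). Hence a·b ≡ 3x + 7 (mod f). (F_17[x]/(f) is a field with 17^2 = 289 elements since f is irreducible of degree 2.)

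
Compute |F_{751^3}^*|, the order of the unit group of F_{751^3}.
|F_{751^3}^*| = 423564750

F_{751^3} has 751^3 = 423564751 elements; its multiplicative group consists of all nonzero elements, so |F_{751^3}^*| = 423564751 - 1 = 423564750. (It is cyclic since any finite subgroup of the multiplicative group of a field is cyclic.)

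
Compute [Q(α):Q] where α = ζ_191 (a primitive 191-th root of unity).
[Q(α):Q] = 190

The minimal polynomial of ζ_191 over Q is the 191-th cyclotomic polynomial Φ_191(x), which is irreducible over Q and has degree φ(191) = 190. Hence [Q(α):Q] = φ(191) = 190.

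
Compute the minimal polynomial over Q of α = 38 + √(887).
m_α(x) = x^2 - 76x + 557

From α - 38 = √(887), squaring gives (α - 38)^2 = 887, i.e. α^2 - 76α + 1444 = 887, so α^2 - 76α + 557 = 0. The discriminant of x^2 - 76x + 557 is (-76)^2 - 4·(557) = 5776 - 2228 = 3548, and 4·(887) is not a perfect square in Q since 887 is squarefree and ≠ 1. Hence x^2 - 76x + 557 is irreducible over Q and is the minimal polynomial of α.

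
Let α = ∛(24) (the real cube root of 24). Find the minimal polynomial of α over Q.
m_α(x) = x^3 - 24

α satisfies α^3 = 24, so x^3 - 24 annihilates α. By the rational root test, a rational root p/q (in lowest terms) of x^3 - 24 would satisfy p^3 = 24 q^3, forcing q = 1 and p^3 = 24; but 24 is not a perfect cube, contradiction. A monic cubic over Q with no rational root is irreducible (any nontrivial factorization would include a linear factor). Hence x^3 - 24 is the minimal polynomial of α, and in particular [Q(α):Q] = 3.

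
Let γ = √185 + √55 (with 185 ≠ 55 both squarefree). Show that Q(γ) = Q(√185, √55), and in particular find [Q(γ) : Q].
[Q(γ) : Q] = 4 (equivalently, Q(γ) = Q(√185, √55))

Obviously Q(γ) ⊆ Q(√185, √55), and [Q(√185, √55):Q] = 4 (since 185, 55 are distinct squarefree integers > 1 with 10175 not a perfect square). To show equality we compute the minimal polynomial of γ. From γ = √185 + √55: γ^2 = 185 + 2√(10175) + 55 = 240 + 2√(10175), so γ^2 - 240 = 2√(10175); squaring, (γ^2 - 240)^2 = 4·10175, i.e. γ^4 - 480γ^2 + 57600 - 40700 = 0, i.e. γ^4 - 480γ^2 + 16900 = 0. So γ is a root of x^4 - 480x^2 + 16900. This polynomial is irreducible over Q: it has no rational root (each ±√185 ± √55 is irrational), and any factorization into two quadratics over Q would force √(10175) ∈ Q (pairing opposite roots) or √185, √55 ∈ Q (other pairings), all impossible. Hence [Q(γ):Q] = 4 = [Q(√185, √55):Q], so Q(γ) = Q(√185, √55).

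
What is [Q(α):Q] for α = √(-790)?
[Q(α):Q] = 2

[Q(α):Q] equals the degree of the minimal polynomial of α. Here α^2 = -790 and x^2 + 790 is irreducible (d = -790 is squarefree, ≠ 1, hence not a square), so deg(m_α) = 2. Thus [Q(α):Q] = 2.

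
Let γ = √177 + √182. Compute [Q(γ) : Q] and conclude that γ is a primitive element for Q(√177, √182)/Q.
[Q(γ) : Q] = 4 (equivalently, Q(γ) = Q(√177, √182))

Obviously Q(γ) ⊆ Q(√177, √182), and [Q(√177, √182):Q] = 4 (since 177, 182 are distinct squarefree integers > 1 with 32214 not a perfect square). To show equality we compute the minimal polynomial of γ. From γ = √177 + √182: γ^2 = 177 + 2√(32214) + 182 = 359 + 2√(32214), so γ^2 - 359 = 2√(32214); squaring, (γ^2 - 359)^2 = 4·32214, i.e. γ^4 - 718γ^2 + 128881 - 128856 = 0, i.e. γ^4 - 718γ^2 + 25 = 0. So γ is a root of x^4 - 718x^2 + 25. This polynomial is irreducible over Q: it has no rational root (each ±√177 ± √182 is irrational), and any factorization into two quadratics over Q would force √(32214) ∈ Q (pairing opposite roots) or √177, √182 ∈ Q (other pairings), all impossible. Hence [Q(γ):Q] = 4 = [Q(√177, √182):Q], so Q(γ) = Q(√177, √182).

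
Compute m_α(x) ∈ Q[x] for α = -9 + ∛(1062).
m_α(x) = x^3 + 27x^2 + 243x - 333

Set β = α + 9 = ∛(1062), so β^3 = 1062. Then (α + 9)^3 - 1062 = 0, i.e. α is a root of g(x) = (x + 9)^3 - 1062 = x^3 + 27x^2 + 243x - 333. Since g(x) = h(x + 9) where h(x) = x^3 - 1062, and h is irreducible over Q (because 1062 is not a perfect cube, so h has no rational root, and a monic cubic with no rational root is irreducible), g is also irreducible (irreducibility is preserved under the substitution x → x + 9). Hence m_α(x) = x^3 + 27x^2 + 243x - 333.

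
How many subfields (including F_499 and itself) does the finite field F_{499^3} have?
F_{499^3} has 2 subfields

The subfields of F_{p^n} are exactly the fields F_{p^d} for d | n (each is the fixed field of the unique index-d subgroup of Gal(F_{p^n}/F_p) ≅ Z/nZ). The divisors of n = 3 are {1, 3}, giving 2 subfields: F_{499^1}, F_{499^3}.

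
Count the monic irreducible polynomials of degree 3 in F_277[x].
There are 7084552 monic irreducible polynomials of degree 3 over F_277

Each element of F_{277^3} that lies in no proper subfield is a root of exactly one monic irreducible of degree 3 over F_277, and each such polynomial has 3 distinct roots in F_{277^3}. By Möbius inversion the count is N_277(3) = (1/3) Σ_{d|3} μ(3/d) · 277^d = (1/3)(μ(3)·277^1 + μ(1)·277^3) = 21253656/3 = 7084552.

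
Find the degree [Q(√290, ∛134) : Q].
[Q(√290, ∛134) : Q] = 6

Let L = Q(√290, ∛134). Since Q(√290) ⊂ L and [Q(√290):Q] = 2, the tower law gives 2 | [L:Q]. Likewise Q(∛134) ⊂ L with [Q(∛134):Q] = 3 (because 134 is not a perfect cube), so 3 | [L:Q]. As gcd(2,3) = 1, [L:Q] is divisible by 6. Conversely L is generated over Q by √290 and ∛134, so [L:Q] ≤ 2·3 = 6. Therefore [Q(√290, ∛134) : Q] = 6.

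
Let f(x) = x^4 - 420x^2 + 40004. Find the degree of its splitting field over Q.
[K : Q] = 4

Solving the quadratic in x^2: x^2 = (420 ± √(420^2 - 4·40004))/2 = (420 ± √16384)/2 = (420 ± 128)/2, giving x^2 = 274 or x^2 = 146. So f(x) = (x^2 - 274)(x^2 - 146) and the roots of f are ±√274, ±√146. Hence the splitting field is K = Q(√274, √146). Since 274 and 146 are distinct squarefree integers > 1, their product 40004 is not a perfect square, so √146 ∉ Q(√274). By the tower law [K:Q] = [Q(√274,√146):Q(√274)] · [Q(√274):Q] = 2 · 2 = 4.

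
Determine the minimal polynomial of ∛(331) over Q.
m_α(x) = x^3 - 331

α satisfies α^3 = 331, so x^3 - 331 annihilates α. By the rational root test, a rational root p/q (in lowest terms) of x^3 - 331 would satisfy p^3 = 331 q^3, forcing q = 1 and p^3 = 331; but 331 is not a perfect cube, contradiction. A monic cubic over Q with no rational root is irreducible (any nontrivial factorization would include a linear factor). Hence x^3 - 331 is the minimal polynomial of α, and in particular [Q(α):Q] = 3.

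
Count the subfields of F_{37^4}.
F_{37^4} has 3 subfields

The subfields of F_{p^n} are exactly the fields F_{p^d} for d | n (each is the fixed field of the unique index-d subgroup of Gal(F_{p^n}/F_p) ≅ Z/nZ). The divisors of n = 4 are {1, 2, 4}, giving 3 subfields: F_{37^1}, F_{37^2}, F_{37^4}.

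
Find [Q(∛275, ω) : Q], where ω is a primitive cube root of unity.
[Q(∛275, ω) : Q] = 6

[Q(∛275):Q] = 3 (min poly x^3 - 275, irreducible since 275 is not a perfect cube). [Q(ω):Q] = 2 (min poly x^2 + x + 1). Since Q(∛275) ⊂ R and ω ∉ R, we have ω ∉ Q(∛275), so x^2 + x + 1 remains irreducible over Q(∛275) and [Q(∛275, ω) : Q(∛275)] = 2. By the tower law, [Q(∛275, ω) : Q] = 3 · 2 = 6. (In fact Q(∛275, ω) is the splitting field of x^3 - 275 over Q.)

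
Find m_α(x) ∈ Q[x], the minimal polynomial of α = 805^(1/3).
m_α(x) = x^3 - 805

α satisfies α^3 = 805, so x^3 - 805 annihilates α. By the rational root test, a rational root p/q (in lowest terms) of x^3 - 805 would satisfy p^3 = 805 q^3, forcing q = 1 and p^3 = 805; but 805 is not a perfect cube, contradiction. A monic cubic over Q with no rational root is irreducible (any nontrivial factorization would include a linear factor). Hence x^3 - 805 is the minimal polynomial of α, and in particular [Q(α):Q] = 3.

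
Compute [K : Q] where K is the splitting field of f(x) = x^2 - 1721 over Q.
[K : Q] = 2

f(x) = x^2 - 1721 factors as (x - √1721)(x + √1721). The splitting field is K = Q(√1721). Since 1721 is squarefree and > 1, it is not a perfect square, so x^2 - 1721 is irreducible over Q and [Q(√1721) : Q] = 2. Hence [K : Q] = 2.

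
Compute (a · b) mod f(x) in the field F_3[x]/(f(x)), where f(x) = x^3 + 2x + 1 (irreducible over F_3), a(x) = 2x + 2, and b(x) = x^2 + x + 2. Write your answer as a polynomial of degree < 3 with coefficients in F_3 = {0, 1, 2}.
a · b ≡ x^2 + 2x + 2 (mod f(x))

Multiply in F_3[x]: a(x)·b(x) = (2x + 2)·(x^2 + x + 2) = 2x^3 + x^2 + 1. This has degree ≥ 3, so divide by f(x) over F_3: 2x^3 + x^2 + 1 = (2)·(x^3 + 2x + 1) + (x^2 + 2x + 2). Hence a·b ≡ x^2 + 2x + 2 (mod f). (F_3[x]/(f) is a field with 3^3 = 27 elements since f is irreducible of degree 3.)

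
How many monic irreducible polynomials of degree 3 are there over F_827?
There are 188536152 monic irreducible polynomials of degree 3 over F_827

Each element of F_{827^3} that lies in no proper subfield is a root of exactly one monic irreducible of degree 3 over F_827, and each such polynomial has 3 distinct roots in F_{827^3}. By Möbius inversion the count is N_827(3) = (1/3) Σ_{d|3} μ(3/d) · 827^d = (1/3)(μ(3)·827^1 + μ(1)·827^3) = 565608456/3 = 188536152.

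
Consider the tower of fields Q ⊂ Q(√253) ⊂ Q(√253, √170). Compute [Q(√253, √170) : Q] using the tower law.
[Q(√253, √170) : Q] = 4

[Q(√253):Q] = 2 (min poly x^2 - 253, irreducible since 253 is squarefree > 1). For the top step, suppose √170 ∈ Q(√253), say √170 = c + d√253 with c, d ∈ Q. Squaring: 170 = c^2 + 253d^2 + 2cd√253. Since √253 ∉ Q this forces 2cd = 0. If d = 0 then √170 = c ∈ Q, contradicting 170 squarefree > 1. If c = 0 then 170 = 253d^2, so 253·170 = (253d)^2 is a perfect square in Q — but 253·170 = 43010 is not a perfect square (since 253 and 170 are distinct squarefree integers). Contradiction. Hence √170 ∉ Q(√253), so x^2 - 170 stays irreducible over Q(√253) and [Q(√253, √170) : Q(√253)] = 2. By the tower law, [Q(√253, √170) : Q] = 2 · 2 = 4.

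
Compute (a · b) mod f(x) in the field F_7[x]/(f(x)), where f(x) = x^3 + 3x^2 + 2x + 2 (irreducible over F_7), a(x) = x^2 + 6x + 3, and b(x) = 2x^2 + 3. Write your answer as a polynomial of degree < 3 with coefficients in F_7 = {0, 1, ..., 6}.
a · b ≡ x^2 + 2x + 4 (mod f(x))

Multiply in F_7[x]: a(x)·b(x) = (x^2 + 6x + 3)·(2x^2 + 3) = 2x^4 + 5x^3 + 2x^2 + 4x + 2. This has degree ≥ 3, so divide by f(x) over F_7: 2x^4 + 5x^3 + 2x^2 + 4x + 2 = (2x + 6)·(x^3 + 3x^2 + 2x + 2) + (x^2 + 2x + 4). Hence a·b ≡ x^2 + 2x + 4 (mod f). (F_7[x]/(f) is a field with 7^3 = 343 elements since f is irreducible of degree 3.)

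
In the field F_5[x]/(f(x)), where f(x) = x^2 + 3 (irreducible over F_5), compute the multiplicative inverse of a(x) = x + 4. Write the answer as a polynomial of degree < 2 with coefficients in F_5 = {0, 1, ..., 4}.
a(x)^(-1) ≡ x + 1 (mod f(x))

Since f is irreducible over F_5, F_5[x]/(f) is a field and a(x) ≠ 0 has an inverse. Apply the extended Euclidean algorithm to f(x) and a(x) in F_5[x]: f(x) = (x + 1)·a(x) + (4). The last nonzero remainder is the constant 4 = gcd(f, a) in F_5. Back-substituting through the division chain expresses 4 = s(x)·a(x) + t(x)·f(x) with s(x) ≡ 4x + 4 (mod f), so (4x + 4)·a(x) ≡ 4 (mod f). Multiplying by 4^(-1) ≡ 4 in F_5 gives a(x)^(-1) ≡ 4·(4x + 4) ≡ x + 1 (mod f). Check: (x + 4)·(x + 1) = x^2 + 4 ≡ 1 (mod x^2 + 3).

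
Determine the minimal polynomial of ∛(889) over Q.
m_α(x) = x^3 - 889

α satisfies α^3 = 889, so x^3 - 889 annihilates α. By the rational root test, a rational root p/q (in lowest terms) of x^3 - 889 would satisfy p^3 = 889 q^3, forcing q = 1 and p^3 = 889; but 889 is not a perfect cube, contradiction. A monic cubic over Q with no rational root is irreducible (any nontrivial factorization would include a linear factor). Hence x^3 - 889 is the minimal polynomial of α, and in particular [Q(α):Q] = 3.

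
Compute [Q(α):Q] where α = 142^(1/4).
[Q(α):Q] = 4

α is a root of x^4 - 142. By Eisenstein's criterion at the prime p = 2 (which divides the constant term 142 but p^2 = 4 does not, since 142 is squarefree), x^4 - 142 is irreducible over Q. Hence [Q(α):Q] = 4.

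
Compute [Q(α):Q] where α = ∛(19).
[Q(α):Q] = 3

The minimal polynomial of α is x^3 - 19, irreducible over Q since 19 is not a perfect cube (so x^3 - 19 has no rational root). Hence [Q(α):Q] = deg(m_α) = 3.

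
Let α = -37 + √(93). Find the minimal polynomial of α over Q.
m_α(x) = x^2 + 74x + 1276

From α + 37 = √(93), squaring gives (α + 37)^2 = 93, i.e. α^2 + 74α + 1369 = 93, so α^2 + 74α + 1276 = 0. The discriminant of x^2 + 74x + 1276 is (74)^2 - 4·(1276) = 5476 - 5104 = 372, and 4·(93) is not a perfect square in Q since 93 is squarefree and ≠ 1. Hence x^2 + 74x + 1276 is irreducible over Q and is the minimal polynomial of α.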